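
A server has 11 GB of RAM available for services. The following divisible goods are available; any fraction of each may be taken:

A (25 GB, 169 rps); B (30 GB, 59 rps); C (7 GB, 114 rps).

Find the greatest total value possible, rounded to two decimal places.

141.04

Take in order of value per unit:
- C (114/7 per unit): all 7 → value 114, running total 114.00
- A (169/25 per unit): 4 of 25 → value 4×169/25 = 27.0400, running total 141.04
Total 141.04.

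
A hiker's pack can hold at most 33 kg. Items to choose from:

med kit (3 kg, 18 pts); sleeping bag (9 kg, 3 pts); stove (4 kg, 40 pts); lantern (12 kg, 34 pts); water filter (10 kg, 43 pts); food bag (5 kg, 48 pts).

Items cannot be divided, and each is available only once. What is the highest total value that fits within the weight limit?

165 pts

This is a 0/1 knapsack; check combinations near the capacity.
- stove+lantern+water filter+food bag: weight 4+12+10+5=31, value 40+34+43+48=165
- med kit+sleeping bag+stove+water filter+food bag: weight 3+9+4+10+5=31, value 18+3+40+43+48=152
- med kit+stove+water filter+food bag: weight 3+4+10+5=22, value 18+40+43+48=149
Best: 165 pts.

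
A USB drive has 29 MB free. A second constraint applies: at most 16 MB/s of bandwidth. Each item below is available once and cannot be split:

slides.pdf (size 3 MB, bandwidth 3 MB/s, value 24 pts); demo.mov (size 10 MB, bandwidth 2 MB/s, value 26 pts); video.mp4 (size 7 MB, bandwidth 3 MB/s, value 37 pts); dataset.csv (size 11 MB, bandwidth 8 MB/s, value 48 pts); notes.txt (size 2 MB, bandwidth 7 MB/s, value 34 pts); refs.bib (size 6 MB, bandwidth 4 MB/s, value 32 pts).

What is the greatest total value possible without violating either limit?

129 pts

Feasible sets respecting both limits:
- demo.mov+video.mp4+notes.txt+refs.bib: size 25, bandwidth 16, value 129
- slides.pdf+demo.mov+video.mp4+notes.txt: size 22, bandwidth 15, value 121
- slides.pdf+demo.mov+video.mp4+refs.bib: size 26, bandwidth 12, value 119
Best: 129 pts.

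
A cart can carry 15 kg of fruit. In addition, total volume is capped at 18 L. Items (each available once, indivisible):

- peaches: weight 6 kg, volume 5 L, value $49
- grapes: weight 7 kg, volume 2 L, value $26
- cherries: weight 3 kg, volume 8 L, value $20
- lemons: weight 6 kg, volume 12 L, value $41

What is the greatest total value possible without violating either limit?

$90

Feasible sets respecting both limits:
- peaches+lemons: weight 12, volume 17, value 90
- peaches+grapes: weight 13, volume 7, value 75
- peaches+cherries: weight 9, volume 13, value 69
- grapes+lemons: weight 13, volume 14, value 67
Best: $90.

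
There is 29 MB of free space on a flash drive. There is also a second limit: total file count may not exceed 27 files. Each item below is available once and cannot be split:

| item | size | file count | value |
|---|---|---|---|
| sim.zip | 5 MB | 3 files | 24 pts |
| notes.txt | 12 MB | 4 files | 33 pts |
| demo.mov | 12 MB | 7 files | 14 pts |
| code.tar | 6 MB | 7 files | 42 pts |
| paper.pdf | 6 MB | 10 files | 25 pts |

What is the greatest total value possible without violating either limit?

Feasible sets respecting both limits:
- sim.zip+notes.txt+code.tar+paper.pdf: size 29, file count 24, value 124
- sim.zip+demo.mov+code.tar+paper.pdf: size 29, file count 27, value 105
- notes.txt+code.tar+paper.pdf: size 24, file count 21, value 100
- sim.zip+notes.txt+code.tar: size 23, file count 14, value 99
Best: 124 pts.

124 pts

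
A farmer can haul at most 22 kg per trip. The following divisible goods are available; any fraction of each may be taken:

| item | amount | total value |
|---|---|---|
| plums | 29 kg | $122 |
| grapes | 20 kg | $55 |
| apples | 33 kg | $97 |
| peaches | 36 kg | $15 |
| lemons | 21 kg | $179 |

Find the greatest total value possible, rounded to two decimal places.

Take in order of value per unit:
- lemons (179/21 per unit): all 21 → value 179, running total 179.00
- plums (122/29 per unit): 1 of 29 → value 1×122/29 = 4.2069, running total 183.21
Total 183.21.

183.21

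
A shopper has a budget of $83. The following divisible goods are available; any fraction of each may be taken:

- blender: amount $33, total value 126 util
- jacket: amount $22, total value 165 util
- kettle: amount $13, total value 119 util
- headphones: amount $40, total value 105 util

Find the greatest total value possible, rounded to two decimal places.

449.38

Take in order of value per unit:
- kettle (119/13 per unit): all 13 → value 119, running total 119.00
- jacket (165/22 per unit): all 22 → value 165, running total 284.00
- blender (126/33 per unit): all 33 → value 126, running total 410.00
- headphones (105/40 per unit): 15 of 40 → value 15×105/40 = 39.3750, running total 449.38
Total 449.38.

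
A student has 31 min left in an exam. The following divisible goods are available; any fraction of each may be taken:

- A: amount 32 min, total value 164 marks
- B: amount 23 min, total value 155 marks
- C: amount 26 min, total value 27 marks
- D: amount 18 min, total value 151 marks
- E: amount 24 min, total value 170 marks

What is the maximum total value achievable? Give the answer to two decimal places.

243.08

Take in order of value per unit:
- D (151/18 per unit): all 18 → value 151, running total 151.00
- E (170/24 per unit): 13 of 24 → value 13×170/24 = 92.0833, running total 243.08
Total 243.08.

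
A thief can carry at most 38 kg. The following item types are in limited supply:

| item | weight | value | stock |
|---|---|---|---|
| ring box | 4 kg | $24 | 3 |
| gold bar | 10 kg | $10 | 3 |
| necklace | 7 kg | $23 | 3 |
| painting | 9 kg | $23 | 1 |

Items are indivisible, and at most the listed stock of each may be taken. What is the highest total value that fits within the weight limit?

Top feasible selections:
- 3×ring box + 3×necklace: weight 33, value 141
- 3×ring box + 2×necklace + 1×painting: weight 35, value 141
- 2×ring box + 3×necklace + 1×painting: weight 38, value 140
Best: $141.

$141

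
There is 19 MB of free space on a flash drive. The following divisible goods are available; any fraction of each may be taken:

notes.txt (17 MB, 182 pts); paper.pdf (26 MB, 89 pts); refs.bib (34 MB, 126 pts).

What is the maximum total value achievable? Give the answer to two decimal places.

189.41

Take in order of value per unit:
- notes.txt (182/17 per unit): all 17 → value 182, running total 182.00
- refs.bib (126/34 per unit): 2 of 34 → value 2×126/34 = 7.4118, running total 189.41
Total 189.41.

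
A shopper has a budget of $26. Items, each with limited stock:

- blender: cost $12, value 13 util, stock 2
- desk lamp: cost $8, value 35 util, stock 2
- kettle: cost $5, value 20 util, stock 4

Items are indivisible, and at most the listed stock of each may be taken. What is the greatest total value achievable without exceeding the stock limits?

110 util

Best selections within cost 26 and stock limits:
- 2×desk lamp + 2×kettle: cost 26, value 110
- 1×desk lamp + 3×kettle: cost 23, value 95
Best: 110 util.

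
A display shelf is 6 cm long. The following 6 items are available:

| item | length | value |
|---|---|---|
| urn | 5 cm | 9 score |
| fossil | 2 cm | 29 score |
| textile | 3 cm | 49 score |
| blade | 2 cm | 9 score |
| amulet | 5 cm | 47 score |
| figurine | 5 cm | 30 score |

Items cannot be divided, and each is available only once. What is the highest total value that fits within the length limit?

78 score

Check high-value combinations within 6 cm:
- fossil+textile: length 2+3=5, value 29+49=78
- textile+blade: length 3+2=5, value 49+9=58
- textile: length 3, value 49
- amulet: length 5, value 47
- fossil+blade: length 2+2=4, value 29+9=38
Best: 78 score.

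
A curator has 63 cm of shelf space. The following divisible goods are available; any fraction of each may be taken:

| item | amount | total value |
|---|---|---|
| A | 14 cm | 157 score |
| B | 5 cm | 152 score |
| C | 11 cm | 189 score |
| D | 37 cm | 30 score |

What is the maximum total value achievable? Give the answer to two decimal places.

Take in order of value per unit:
- B (152/5 per unit): all 5 → value 152, running total 152.00
- C (189/11 per unit): all 11 → value 189, running total 341.00
- A (157/14 per unit): all 14 → value 157, running total 498.00
- D (30/37 per unit): 33 of 37 → value 33×30/37 = 26.7568, running total 524.76
Total 524.76.

524.76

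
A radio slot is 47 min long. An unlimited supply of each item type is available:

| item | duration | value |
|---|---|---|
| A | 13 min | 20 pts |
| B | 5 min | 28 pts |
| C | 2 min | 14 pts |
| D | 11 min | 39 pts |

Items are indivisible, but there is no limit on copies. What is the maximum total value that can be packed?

322 pts

Best value-per-unit is C at 14/2; filling with it alone gives 23×14 = 322.
Optimal mix: 1×B + 21×C → duration 47, value 322.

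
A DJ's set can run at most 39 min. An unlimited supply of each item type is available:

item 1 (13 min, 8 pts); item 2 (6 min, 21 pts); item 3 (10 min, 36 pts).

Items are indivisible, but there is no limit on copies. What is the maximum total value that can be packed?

135 pts

Best value-per-unit is item 3 at 36/10; filling with it alone gives 3×36 = 108.
Optimal mix: 3×item 2 + 2×item 3 → duration 38, value 135.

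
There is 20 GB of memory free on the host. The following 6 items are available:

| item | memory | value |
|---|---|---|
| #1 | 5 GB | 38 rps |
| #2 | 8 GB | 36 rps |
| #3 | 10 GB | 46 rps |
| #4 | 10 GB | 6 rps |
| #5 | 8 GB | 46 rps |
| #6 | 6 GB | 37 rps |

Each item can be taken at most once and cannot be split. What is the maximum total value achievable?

121 rps

This is a 0/1 knapsack; check combinations near the capacity.
- #1+#5+#6: memory 5+8+6=19, value 38+46+37=121
- #1+#2+#6: memory 5+8+6=19, value 38+36+37=111
- #3+#5: memory 10+8=18, value 46+46=92
- #1+#5: memory 5+8=13, value 38+46=84
Best: 121 rps.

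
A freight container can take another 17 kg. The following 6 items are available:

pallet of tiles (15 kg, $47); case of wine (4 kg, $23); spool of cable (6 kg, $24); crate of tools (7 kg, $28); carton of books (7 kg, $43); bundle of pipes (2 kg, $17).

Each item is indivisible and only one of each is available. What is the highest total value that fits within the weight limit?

$90

Check high-value combinations within 17 kg:
- case of wine+spool of cable+carton of books: weight 4+6+7=17, value 23+24+43=90
- crate of tools+carton of books+bundle of pipes: weight 7+7+2=16, value 28+43+17=88
- spool of cable+carton of books+bundle of pipes: weight 6+7+2=15, value 24+43+17=84
- case of wine+carton of books+bundle of pipes: weight 4+7+2=13, value 23+43+17=83
Best: $90.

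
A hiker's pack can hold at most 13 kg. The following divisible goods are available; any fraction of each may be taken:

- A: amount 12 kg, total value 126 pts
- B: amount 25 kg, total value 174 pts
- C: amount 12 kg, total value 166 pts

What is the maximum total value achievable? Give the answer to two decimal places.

Take in order of value per unit:
- C (166/12 per unit): all 12 → value 166, running total 166.00
- A (126/12 per unit): 1 of 12 → value 1×126/12 = 10.5000, running total 176.50
Total 176.50.

176.50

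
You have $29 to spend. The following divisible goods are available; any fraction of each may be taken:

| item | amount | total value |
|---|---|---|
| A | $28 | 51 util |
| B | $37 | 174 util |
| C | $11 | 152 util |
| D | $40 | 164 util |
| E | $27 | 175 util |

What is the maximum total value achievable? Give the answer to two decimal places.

Take in order of value per unit:
- C (152/11 per unit): all 11 → value 152, running total 152.00
- E (175/27 per unit): 18 of 27 → value 18×175/27 = 116.6667, running total 268.67
Total 268.67.

268.67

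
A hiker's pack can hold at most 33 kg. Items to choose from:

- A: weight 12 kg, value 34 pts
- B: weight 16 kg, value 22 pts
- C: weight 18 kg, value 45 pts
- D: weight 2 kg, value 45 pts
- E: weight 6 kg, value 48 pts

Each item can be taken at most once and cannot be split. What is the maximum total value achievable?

138 pts

Check high-value combinations within 33 kg:
- C+D+E: weight 18+2+6=26, value 45+45+48=138
- A+D+E: weight 12+2+6=20, value 34+45+48=127
- A+C+D: weight 12+18+2=32, value 34+45+45=124
- B+D+E: weight 16+2+6=24, value 22+45+48=115
- A+B+D: weight 12+16+2=30, value 34+22+45=101
Best: 138 pts.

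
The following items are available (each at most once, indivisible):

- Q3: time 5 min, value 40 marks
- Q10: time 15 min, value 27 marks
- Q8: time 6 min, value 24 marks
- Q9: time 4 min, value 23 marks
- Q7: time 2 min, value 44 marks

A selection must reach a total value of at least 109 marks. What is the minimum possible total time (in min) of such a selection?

Subsets with value ≥ 109, sorted by total time:
- Q3+Q8+Q9+Q7: time 17, value 131
- Q3+Q10+Q7: time 22, value 111
- Q3+Q10+Q9+Q7: time 26, value 134
- Q10+Q8+Q9+Q7: time 27, value 118
Minimum time: 17 min.

17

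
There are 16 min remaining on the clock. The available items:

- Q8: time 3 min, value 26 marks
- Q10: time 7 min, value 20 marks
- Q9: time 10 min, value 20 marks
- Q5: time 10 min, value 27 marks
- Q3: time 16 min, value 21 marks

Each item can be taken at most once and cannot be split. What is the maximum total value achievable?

53 marks

Check high-value combinations within 16 min:
- Q8+Q5: time 3+10=13, value 26+27=53
- Q8+Q10: time 3+7=10, value 26+20=46
- Q8+Q9: time 3+10=13, value 26+20=46
- Q5: time 10, value 27
Best: 53 marks.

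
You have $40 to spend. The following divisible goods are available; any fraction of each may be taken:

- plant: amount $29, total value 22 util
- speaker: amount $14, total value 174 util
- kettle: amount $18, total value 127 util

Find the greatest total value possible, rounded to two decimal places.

Take in order of value per unit:
- speaker (174/14 per unit): all 14 → value 174, running total 174.00
- kettle (127/18 per unit): all 18 → value 127, running total 301.00
- plant (22/29 per unit): 8 of 29 → value 8×22/29 = 6.0690, running total 307.07
Total 307.07.

307.07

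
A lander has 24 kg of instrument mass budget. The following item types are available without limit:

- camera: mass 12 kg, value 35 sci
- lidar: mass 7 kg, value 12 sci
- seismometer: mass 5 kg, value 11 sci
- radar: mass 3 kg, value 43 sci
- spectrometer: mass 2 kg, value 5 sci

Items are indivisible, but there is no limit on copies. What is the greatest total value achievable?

Best value-per-unit is radar at 43/3, and filling with it alone uses mass 8×3=24. No mix of the others beats 8×43 = 344.

344 sci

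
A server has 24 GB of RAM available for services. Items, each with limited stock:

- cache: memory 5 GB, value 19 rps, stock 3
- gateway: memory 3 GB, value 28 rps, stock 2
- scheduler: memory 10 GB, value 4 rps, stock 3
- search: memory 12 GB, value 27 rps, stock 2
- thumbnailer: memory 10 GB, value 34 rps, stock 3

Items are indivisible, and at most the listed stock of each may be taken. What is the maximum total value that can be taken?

113 rps

Best selections within memory 24 and stock limits:
- 3×cache + 2×gateway: memory 21, value 113
- 1×cache + 2×gateway + 1×thumbnailer: memory 21, value 109
- 1×cache + 2×gateway + 1×search: memory 23, value 102
Best: 113 rps.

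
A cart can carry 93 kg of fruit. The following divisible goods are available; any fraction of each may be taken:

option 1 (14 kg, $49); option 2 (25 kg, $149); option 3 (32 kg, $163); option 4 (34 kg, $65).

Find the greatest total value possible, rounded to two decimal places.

403.06

Take in order of value per unit:
- option 2 (149/25 per unit): all 25 → value 149, running total 149.00
- option 3 (163/32 per unit): all 32 → value 163, running total 312.00
- option 1 (49/14 per unit): all 14 → value 49, running total 361.00
- option 4 (65/34 per unit): 22 of 34 → value 22×65/34 = 42.0588, running total 403.06
Total 403.06.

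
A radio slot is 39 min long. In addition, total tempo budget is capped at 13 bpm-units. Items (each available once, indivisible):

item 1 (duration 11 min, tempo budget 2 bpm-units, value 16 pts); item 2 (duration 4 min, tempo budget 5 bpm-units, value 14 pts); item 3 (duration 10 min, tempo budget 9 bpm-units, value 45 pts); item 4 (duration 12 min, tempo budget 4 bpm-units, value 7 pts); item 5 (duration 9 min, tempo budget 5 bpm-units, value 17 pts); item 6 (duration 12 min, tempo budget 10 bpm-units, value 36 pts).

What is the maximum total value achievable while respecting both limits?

Feasible sets respecting both limits:
- item 1+item 3: duration 21, tempo budget 11, value 61
- item 3+item 4: duration 22, tempo budget 13, value 52
- item 1+item 6: duration 23, tempo budget 12, value 52
- item 1+item 2+item 5: duration 24, tempo budget 12, value 47
Best: 61 pts.

61 pts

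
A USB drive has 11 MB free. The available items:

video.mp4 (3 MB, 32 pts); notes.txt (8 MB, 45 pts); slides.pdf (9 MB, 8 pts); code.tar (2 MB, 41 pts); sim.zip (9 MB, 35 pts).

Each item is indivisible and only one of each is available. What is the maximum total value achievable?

Check high-value combinations within 11 MB:
- notes.txt+code.tar: size 8+2=10, value 45+41=86
- video.mp4+notes.txt: size 3+8=11, value 32+45=77
- code.tar+sim.zip: size 2+9=11, value 41+35=76
- video.mp4+code.tar: size 3+2=5, value 32+41=73
- slides.pdf+code.tar: size 9+2=11, value 8+41=49
Best: 86 pts.

86 pts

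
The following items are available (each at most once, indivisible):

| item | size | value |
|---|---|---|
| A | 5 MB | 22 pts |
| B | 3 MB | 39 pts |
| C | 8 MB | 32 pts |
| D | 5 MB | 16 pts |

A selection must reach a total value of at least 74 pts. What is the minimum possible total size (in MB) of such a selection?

13

Subsets with value ≥ 74, sorted by total size:
- A+B+D: size 13, value 77
- A+B+C: size 16, value 93
Minimum size: 13 MB.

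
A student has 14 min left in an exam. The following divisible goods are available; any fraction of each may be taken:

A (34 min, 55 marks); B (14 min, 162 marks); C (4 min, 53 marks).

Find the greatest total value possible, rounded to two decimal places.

168.71

Take in order of value per unit:
- C (53/4 per unit): all 4 → value 53, running total 53.00
- B (162/14 per unit): 10 of 14 → value 10×162/14 = 115.7143, running total 168.71
Total 168.71.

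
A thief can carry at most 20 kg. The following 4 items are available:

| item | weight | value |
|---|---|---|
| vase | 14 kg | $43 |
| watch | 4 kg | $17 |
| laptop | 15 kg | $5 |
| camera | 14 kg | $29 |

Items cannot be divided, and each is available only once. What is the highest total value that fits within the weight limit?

This is a 0/1 knapsack; check combinations near the capacity.
- vase+watch: weight 14+4=18, value 43+17=60
- watch+camera: weight 4+14=18, value 17+29=46
- vase: weight 14, value 43
- camera: weight 14, value 29
- watch+laptop: weight 4+15=19, value 17+5=22
Best: $60.

$60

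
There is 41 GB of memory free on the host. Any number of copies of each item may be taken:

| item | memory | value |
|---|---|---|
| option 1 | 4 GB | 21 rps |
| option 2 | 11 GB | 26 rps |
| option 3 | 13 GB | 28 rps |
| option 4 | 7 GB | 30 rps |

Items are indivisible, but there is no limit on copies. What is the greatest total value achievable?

210 rps

Best value-per-unit is option 1 at 21/4, and filling with it alone uses memory 10×4=40. No mix of the others beats 10×21 = 210.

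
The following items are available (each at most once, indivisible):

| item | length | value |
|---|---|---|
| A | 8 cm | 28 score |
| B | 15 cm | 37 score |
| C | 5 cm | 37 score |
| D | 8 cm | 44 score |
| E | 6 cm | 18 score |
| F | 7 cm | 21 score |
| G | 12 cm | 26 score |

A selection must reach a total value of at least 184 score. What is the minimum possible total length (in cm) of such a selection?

49

Subsets with value ≥ 184, sorted by total length:
- A+B+C+D+E+F: length 49, value 185
- A+B+C+D+E+G: length 54, value 190
Minimum length: 49 cm.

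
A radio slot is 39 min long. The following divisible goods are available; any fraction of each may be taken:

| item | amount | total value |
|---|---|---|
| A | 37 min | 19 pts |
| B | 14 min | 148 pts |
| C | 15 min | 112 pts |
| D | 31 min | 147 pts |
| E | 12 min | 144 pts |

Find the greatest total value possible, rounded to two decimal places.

Take in order of value per unit:
- E (144/12 per unit): all 12 → value 144, running total 144.00
- B (148/14 per unit): all 14 → value 148, running total 292.00
- C (112/15 per unit): 13 of 15 → value 13×112/15 = 97.0667, running total 389.07
Total 389.07.

389.07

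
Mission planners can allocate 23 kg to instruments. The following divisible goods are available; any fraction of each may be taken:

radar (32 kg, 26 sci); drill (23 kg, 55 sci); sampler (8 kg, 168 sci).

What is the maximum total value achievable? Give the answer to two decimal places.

Take in order of value per unit:
- sampler (168/8 per unit): all 8 → value 168, running total 168.00
- drill (55/23 per unit): 15 of 23 → value 15×55/23 = 35.8696, running total 203.87
Total 203.87.

203.87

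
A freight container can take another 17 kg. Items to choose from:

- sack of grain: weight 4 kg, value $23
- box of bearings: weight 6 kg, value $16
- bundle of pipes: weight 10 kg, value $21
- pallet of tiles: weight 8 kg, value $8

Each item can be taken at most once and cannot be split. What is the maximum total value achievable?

Check high-value combinations within 17 kg:
- sack of grain+bundle of pipes: weight 4+10=14, value 23+21=44
- sack of grain+box of bearings: weight 4+6=10, value 23+16=39
- box of bearings+bundle of pipes: weight 6+10=16, value 16+21=37
- sack of grain+pallet of tiles: weight 4+8=12, value 23+8=31
Best: $44.

$44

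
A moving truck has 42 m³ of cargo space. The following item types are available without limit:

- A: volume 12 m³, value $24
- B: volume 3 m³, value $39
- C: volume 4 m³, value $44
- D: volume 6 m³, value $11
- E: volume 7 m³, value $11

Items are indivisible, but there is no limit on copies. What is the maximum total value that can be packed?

Best value-per-unit is B at 39/3, and filling with it alone uses volume 14×3=42. No mix of the others beats 14×39 = 546.

$546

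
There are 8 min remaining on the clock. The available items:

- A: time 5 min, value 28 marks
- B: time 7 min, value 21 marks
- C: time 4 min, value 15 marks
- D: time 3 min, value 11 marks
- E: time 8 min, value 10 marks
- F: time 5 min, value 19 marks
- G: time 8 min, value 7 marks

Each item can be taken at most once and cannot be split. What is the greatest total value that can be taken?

39 marks

This is a 0/1 knapsack; check combinations near the capacity.
- A+D: time 5+3=8, value 28+11=39
- D+F: time 3+5=8, value 11+19=30
- A: time 5, value 28
- C+D: time 4+3=7, value 15+11=26
Best: 39 marks.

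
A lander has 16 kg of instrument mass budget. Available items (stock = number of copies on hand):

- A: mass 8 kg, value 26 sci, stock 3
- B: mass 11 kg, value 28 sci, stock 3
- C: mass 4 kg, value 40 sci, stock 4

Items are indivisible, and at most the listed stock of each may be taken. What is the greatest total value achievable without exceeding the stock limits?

Best selections within mass 16 and stock limits:
- 4×C: mass 16, value 160
- 3×C: mass 12, value 120
- 1×A + 2×C: mass 16, value 106
Best: 160 sci.

160 sci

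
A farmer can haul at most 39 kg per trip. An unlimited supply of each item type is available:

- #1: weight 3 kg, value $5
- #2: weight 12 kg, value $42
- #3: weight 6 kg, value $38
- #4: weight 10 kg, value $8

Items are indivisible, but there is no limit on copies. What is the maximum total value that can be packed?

Best value-per-unit is #3 at 38/6; filling with it alone gives 6×38 = 228.
Optimal mix: 1×#1 + 6×#3 → weight 39, value 233.

$233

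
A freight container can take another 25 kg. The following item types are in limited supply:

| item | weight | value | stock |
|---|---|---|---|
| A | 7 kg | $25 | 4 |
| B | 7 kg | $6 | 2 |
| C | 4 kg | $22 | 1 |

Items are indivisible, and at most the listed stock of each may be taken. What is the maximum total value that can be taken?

$97

Best selections within weight 25 and stock limits:
- 3×A + 1×C: weight 25, value 97
- 2×A + 1×B + 1×C: weight 25, value 78
- 3×A: weight 21, value 75
Best: $97.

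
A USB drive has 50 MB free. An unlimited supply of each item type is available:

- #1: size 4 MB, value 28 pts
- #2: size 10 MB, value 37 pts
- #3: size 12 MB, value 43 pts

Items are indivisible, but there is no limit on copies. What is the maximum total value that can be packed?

336 pts

Best value-per-unit is #1 at 28/4, and filling with it alone uses size 12×4=48. No mix of the others beats 12×28 = 336.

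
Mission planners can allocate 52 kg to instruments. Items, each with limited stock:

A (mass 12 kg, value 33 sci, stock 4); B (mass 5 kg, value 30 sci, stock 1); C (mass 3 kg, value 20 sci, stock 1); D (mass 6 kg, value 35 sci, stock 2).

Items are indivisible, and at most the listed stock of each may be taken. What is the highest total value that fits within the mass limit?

189 sci

Best selections within mass 52 and stock limits:
- 3×A + 1×C + 2×D: mass 51, value 189
- 2×A + 1×B + 1×C + 2×D: mass 44, value 186
- 3×A + 1×B + 1×C + 1×D: mass 50, value 184
Best: 189 sci.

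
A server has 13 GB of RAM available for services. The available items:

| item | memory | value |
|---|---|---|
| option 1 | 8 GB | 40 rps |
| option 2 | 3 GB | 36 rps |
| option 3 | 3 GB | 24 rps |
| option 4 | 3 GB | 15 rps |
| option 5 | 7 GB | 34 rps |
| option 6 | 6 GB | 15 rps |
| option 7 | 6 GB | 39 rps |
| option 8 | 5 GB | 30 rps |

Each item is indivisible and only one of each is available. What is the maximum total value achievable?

99 rps

Check high-value combinations within 13 GB:
- option 2+option 3+option 7: memory 3+3+6=12, value 36+24+39=99
- option 2+option 3+option 5: memory 3+3+7=13, value 36+24+34=94
- option 2+option 3+option 8: memory 3+3+5=11, value 36+24+30=90
- option 2+option 4+option 7: memory 3+3+6=12, value 36+15+39=90
- option 2+option 4+option 5: memory 3+3+7=13, value 36+15+34=85
Best: 99 rps.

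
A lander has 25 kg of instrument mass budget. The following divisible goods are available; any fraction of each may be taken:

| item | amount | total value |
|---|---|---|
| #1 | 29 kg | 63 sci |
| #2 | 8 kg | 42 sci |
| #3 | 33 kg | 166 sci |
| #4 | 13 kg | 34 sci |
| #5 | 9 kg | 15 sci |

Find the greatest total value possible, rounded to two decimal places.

Take in order of value per unit:
- #2 (42/8 per unit): all 8 → value 42, running total 42.00
- #3 (166/33 per unit): 17 of 33 → value 17×166/33 = 85.5152, running total 127.52
Total 127.52.

127.52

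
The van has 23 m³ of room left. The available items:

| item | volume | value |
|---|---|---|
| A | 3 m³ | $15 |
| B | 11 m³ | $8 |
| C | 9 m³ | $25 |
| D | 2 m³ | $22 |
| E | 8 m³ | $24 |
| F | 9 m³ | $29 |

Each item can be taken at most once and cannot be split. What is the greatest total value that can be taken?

$91

This is a 0/1 knapsack; check combinations near the capacity.
- A+C+D+F: volume 3+9+2+9=23, value 15+25+22+29=91
- A+D+E+F: volume 3+2+8+9=22, value 15+22+24+29=90
- A+C+D+E: volume 3+9+2+8=22, value 15+25+22+24=86
- C+D+F: volume 9+2+9=20, value 25+22+29=76
Best: $91.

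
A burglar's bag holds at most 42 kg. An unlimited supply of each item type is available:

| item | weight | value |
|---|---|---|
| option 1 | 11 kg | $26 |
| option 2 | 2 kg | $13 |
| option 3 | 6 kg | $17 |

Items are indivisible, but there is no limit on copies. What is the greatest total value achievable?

Best value-per-unit is option 2 at 13/2, and filling with it alone uses weight 21×2=42. No mix of the others beats 21×13 = 273.

$273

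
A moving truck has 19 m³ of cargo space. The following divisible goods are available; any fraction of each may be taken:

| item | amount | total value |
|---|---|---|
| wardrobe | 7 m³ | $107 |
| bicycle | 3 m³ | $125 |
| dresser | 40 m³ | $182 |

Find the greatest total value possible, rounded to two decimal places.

Take in order of value per unit:
- bicycle (125/3 per unit): all 3 → value 125, running total 125.00
- wardrobe (107/7 per unit): all 7 → value 107, running total 232.00
- dresser (182/40 per unit): 9 of 40 → value 9×182/40 = 40.9500, running total 272.95
Total 272.95.

272.95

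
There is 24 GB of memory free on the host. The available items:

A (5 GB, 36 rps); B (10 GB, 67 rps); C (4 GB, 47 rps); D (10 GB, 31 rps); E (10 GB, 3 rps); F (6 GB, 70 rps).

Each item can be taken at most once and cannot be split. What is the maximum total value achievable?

184 rps

Check high-value combinations within 24 GB:
- B+C+F: memory 10+4+6=20, value 67+47+70=184
- A+B+F: memory 5+10+6=21, value 36+67+70=173
- A+C+F: memory 5+4+6=15, value 36+47+70=153
- A+B+C: memory 5+10+4=19, value 36+67+47=150
- C+D+F: memory 4+10+6=20, value 47+31+70=148
Best: 184 rps.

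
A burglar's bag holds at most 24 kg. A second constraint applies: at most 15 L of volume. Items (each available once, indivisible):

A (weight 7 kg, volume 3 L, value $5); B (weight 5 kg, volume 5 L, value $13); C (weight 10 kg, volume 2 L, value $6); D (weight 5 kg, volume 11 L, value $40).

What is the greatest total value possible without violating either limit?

$46

Feasible sets respecting both limits:
- C+D: weight 15, volume 13, value 46
- A+D: weight 12, volume 14, value 45
- D: weight 5, volume 11, value 40
Best: $46.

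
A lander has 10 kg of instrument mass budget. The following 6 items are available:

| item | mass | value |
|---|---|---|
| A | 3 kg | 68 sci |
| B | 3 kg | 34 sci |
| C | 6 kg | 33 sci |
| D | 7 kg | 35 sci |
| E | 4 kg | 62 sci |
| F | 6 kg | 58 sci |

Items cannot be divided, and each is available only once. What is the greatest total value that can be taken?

Check high-value combinations within 10 kg:
- A+B+E: mass 3+3+4=10, value 68+34+62=164
- A+E: mass 3+4=7, value 68+62=130
- A+F: mass 3+6=9, value 68+58=126
Best: 164 sci.

164 sci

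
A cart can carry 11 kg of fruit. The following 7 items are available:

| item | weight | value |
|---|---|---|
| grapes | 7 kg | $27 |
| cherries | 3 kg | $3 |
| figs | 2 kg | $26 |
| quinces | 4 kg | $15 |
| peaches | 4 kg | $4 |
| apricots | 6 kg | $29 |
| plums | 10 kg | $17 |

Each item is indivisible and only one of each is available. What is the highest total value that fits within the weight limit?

This is a 0/1 knapsack; check combinations near the capacity.
- cherries+figs+apricots: weight 3+2+6=11, value 3+26+29=58
- figs+apricots: weight 2+6=8, value 26+29=55
- grapes+figs: weight 7+2=9, value 27+26=53
- figs+quinces+peaches: weight 2+4+4=10, value 26+15+4=45
Best: $58.

$58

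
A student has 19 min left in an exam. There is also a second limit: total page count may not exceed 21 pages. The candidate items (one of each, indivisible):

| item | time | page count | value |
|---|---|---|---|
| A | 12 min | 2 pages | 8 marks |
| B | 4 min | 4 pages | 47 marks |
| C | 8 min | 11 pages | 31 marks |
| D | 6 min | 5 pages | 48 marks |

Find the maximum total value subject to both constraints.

126 marks

Feasible sets respecting both limits:
- B+C+D: time 18, page count 20, value 126
- B+D: time 10, page count 9, value 95
- C+D: time 14, page count 16, value 79
Best: 126 marks.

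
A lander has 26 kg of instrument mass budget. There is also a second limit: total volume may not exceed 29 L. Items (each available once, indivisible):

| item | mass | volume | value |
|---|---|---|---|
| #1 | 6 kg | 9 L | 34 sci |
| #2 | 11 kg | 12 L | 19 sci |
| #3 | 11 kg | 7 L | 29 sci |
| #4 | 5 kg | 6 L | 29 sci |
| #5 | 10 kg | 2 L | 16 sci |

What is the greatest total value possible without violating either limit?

Feasible sets respecting both limits:
- #1+#3+#4: mass 22, volume 22, value 92
- #1+#2+#4: mass 22, volume 27, value 82
- #1+#4+#5: mass 21, volume 17, value 79
- #3+#4+#5: mass 26, volume 15, value 74
Best: 92 sci.

92 sci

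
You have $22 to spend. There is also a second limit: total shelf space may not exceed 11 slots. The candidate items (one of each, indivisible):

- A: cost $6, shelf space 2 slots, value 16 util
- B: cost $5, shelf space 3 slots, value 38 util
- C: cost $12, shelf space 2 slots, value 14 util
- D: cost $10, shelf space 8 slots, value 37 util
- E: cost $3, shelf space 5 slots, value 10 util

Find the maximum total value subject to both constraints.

75 util

Feasible sets respecting both limits:
- B+D: cost 15, shelf space 11, value 75
- A+B+E: cost 14, shelf space 10, value 64
- B+C+E: cost 20, shelf space 10, value 62
Best: 75 util.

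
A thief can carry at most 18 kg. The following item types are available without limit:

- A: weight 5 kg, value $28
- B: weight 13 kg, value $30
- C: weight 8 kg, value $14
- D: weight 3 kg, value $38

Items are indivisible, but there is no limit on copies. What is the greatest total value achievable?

Best value-per-unit is D at 38/3, and filling with it alone uses weight 6×3=18. No mix of the others beats 6×38 = 228.

$228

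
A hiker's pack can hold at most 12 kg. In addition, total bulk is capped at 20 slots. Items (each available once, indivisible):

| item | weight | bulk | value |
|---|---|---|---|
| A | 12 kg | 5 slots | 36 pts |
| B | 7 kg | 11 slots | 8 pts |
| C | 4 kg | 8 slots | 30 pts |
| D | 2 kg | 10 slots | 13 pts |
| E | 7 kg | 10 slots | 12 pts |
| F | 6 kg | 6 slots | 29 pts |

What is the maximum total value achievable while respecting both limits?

Feasible sets respecting both limits:
- C+F: weight 10, bulk 14, value 59
- C+D: weight 6, bulk 18, value 43
- C+E: weight 11, bulk 18, value 42
Best: 59 pts.

59 pts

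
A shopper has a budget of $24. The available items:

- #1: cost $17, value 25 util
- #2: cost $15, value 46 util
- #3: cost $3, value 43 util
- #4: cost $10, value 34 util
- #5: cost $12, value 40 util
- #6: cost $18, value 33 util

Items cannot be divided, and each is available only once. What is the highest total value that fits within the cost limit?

This is a 0/1 knapsack; check combinations near the capacity.
- #2+#3: cost 15+3=18, value 46+43=89
- #3+#5: cost 3+12=15, value 43+40=83
- #3+#4: cost 3+10=13, value 43+34=77
Best: 89 util.

89 util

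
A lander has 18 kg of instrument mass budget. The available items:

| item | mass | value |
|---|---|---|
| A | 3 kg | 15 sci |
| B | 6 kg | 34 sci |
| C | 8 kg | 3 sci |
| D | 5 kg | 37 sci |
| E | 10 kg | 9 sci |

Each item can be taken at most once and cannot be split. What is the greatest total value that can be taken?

86 sci

Check high-value combinations within 18 kg:
- A+B+D: mass 3+6+5=14, value 15+34+37=86
- B+D: mass 6+5=11, value 34+37=71
- A+D+E: mass 3+5+10=18, value 15+37+9=61
Best: 86 sci.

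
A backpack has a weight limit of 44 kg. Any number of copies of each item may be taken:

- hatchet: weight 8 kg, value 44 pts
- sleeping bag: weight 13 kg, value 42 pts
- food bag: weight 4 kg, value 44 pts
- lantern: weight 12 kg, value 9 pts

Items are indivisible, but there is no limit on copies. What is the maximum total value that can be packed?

Best value-per-unit is food bag at 44/4, and filling with it alone uses weight 11×4=44. No mix of the others beats 11×44 = 484.

484 pts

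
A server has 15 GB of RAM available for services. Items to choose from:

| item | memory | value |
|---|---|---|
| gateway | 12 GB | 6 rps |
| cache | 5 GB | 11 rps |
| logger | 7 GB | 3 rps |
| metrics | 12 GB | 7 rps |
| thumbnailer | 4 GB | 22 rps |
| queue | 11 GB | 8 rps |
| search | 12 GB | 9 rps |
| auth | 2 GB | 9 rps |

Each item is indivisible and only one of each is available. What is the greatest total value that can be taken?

42 rps

This is a 0/1 knapsack; check combinations near the capacity.
- cache+thumbnailer+auth: memory 5+4+2=11, value 11+22+9=42
- logger+thumbnailer+auth: memory 7+4+2=13, value 3+22+9=34
- cache+thumbnailer: memory 5+4=9, value 11+22=33
- thumbnailer+auth: memory 4+2=6, value 22+9=31
Best: 42 rps.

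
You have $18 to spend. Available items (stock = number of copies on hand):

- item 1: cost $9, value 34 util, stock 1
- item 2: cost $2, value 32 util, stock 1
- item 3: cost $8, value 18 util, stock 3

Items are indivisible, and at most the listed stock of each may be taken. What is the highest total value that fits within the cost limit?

68 util

Top feasible selections:
- 1×item 2 + 2×item 3: cost 18, value 68
- 1×item 1 + 1×item 2: cost 11, value 66
Best: 68 util.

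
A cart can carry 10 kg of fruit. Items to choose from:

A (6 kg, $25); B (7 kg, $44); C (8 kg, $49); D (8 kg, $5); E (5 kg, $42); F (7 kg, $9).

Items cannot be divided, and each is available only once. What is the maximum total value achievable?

Check high-value combinations within 10 kg:
- C: weight 8, value 49
- B: weight 7, value 44
- E: weight 5, value 42
Best: $49.

$49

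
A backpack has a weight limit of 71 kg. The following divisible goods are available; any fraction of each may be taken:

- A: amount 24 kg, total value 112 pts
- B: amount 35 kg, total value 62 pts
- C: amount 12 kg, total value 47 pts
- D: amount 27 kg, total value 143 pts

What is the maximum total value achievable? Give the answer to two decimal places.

Take in order of value per unit:
- D (143/27 per unit): all 27 → value 143, running total 143.00
- A (112/24 per unit): all 24 → value 112, running total 255.00
- C (47/12 per unit): all 12 → value 47, running total 302.00
- B (62/35 per unit): 8 of 35 → value 8×62/35 = 14.1714, running total 316.17
Total 316.17.

316.17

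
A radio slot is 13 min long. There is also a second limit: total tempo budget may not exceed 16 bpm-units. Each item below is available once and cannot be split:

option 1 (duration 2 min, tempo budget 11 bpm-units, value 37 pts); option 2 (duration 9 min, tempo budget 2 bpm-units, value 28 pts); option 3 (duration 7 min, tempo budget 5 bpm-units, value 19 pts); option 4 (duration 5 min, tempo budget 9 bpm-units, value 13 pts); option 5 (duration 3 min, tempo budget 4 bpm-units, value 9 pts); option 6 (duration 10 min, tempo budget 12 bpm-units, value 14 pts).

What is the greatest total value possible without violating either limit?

65 pts

Feasible sets respecting both limits:
- option 1+option 2: duration 11, tempo budget 13, value 65
- option 1+option 3: duration 9, tempo budget 16, value 56
- option 1+option 5: duration 5, tempo budget 15, value 46
Best: 65 pts.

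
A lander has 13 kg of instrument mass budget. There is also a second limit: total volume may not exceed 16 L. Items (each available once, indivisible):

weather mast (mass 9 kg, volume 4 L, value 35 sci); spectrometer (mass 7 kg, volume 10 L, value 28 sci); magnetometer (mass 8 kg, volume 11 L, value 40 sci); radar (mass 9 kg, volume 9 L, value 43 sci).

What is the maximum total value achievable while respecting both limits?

Feasible sets respecting both limits:
- radar: mass 9, volume 9, value 43
- magnetometer: mass 8, volume 11, value 40
- weather mast: mass 9, volume 4, value 35
Best: 43 sci.

43 sci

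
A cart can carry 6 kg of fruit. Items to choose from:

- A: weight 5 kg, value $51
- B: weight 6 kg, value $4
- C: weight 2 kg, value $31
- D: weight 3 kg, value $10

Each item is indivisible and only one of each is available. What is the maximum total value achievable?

$51

Check high-value combinations within 6 kg:
- A: weight 5, value 51
- C+D: weight 2+3=5, value 31+10=41
- C: weight 2, value 31
- D: weight 3, value 10
Best: $51.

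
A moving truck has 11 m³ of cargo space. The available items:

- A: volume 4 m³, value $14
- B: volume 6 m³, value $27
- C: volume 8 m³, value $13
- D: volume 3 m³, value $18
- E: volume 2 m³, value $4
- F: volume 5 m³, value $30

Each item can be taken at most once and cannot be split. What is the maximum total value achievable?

$57

Check high-value combinations within 11 m³:
- B+F: volume 6+5=11, value 27+30=57
- D+E+F: volume 3+2+5=10, value 18+4+30=52
- B+D+E: volume 6+3+2=11, value 27+18+4=49
- D+F: volume 3+5=8, value 18+30=48
- A+E+F: volume 4+2+5=11, value 14+4+30=48
Best: $57.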